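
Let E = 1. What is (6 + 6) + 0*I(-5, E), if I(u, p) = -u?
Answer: 12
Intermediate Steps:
(6 + 6) + 0*I(-5, E) = (6 + 6) + 0*(-1*(-5)) = 12 + 0*5 = 12 + 0 = 12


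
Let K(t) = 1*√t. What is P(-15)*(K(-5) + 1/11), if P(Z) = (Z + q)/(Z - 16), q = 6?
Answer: 9/341 + 9*I*√5/31 ≈ 0.026393 + 0.64918*I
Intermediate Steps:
K(t) = √t
P(Z) = (6 + Z)/(-16 + Z) (P(Z) = (Z + 6)/(Z - 16) = (6 + Z)/(-16 + Z))
P(-15)*(K(-5) + 1/11) = ((6 - 15)/(-16 - 15))*(√(-5) + 1/11) = (-9/(-31))*(I*√5 + 1/11) = (-1/31*(-9))*(1/11 + I*√5) = 9*(1/11 + I*√5)/31 = 9/341 + 9*I*√5/31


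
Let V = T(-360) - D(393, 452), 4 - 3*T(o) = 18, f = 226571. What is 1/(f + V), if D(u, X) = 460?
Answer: 3/678319 ≈ 4.4227e-6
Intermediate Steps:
T(o) = -14/3 (T(o) = 4/3 - ⅓*18 = 4/3 - 6 = -14/3)
V = -1394/3 (V = -14/3 - 1*460 = -14/3 - 460 = -1394/3 ≈ -464.67)
1/(f + V) = 1/(226571 - 1394/3) = 1/(678319/3) = 3/678319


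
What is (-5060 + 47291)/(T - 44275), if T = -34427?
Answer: -14077/26234 ≈ -0.53659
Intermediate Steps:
(-5060 + 47291)/(T - 44275) = (-5060 + 47291)/(-34427 - 44275) = 42231/(-78702) = 42231*(-1/78702) = -14077/26234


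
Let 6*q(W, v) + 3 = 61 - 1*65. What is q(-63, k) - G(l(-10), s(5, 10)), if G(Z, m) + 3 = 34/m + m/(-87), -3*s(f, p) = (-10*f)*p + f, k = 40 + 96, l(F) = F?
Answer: 11241/3190 ≈ 3.5238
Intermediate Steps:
k = 136
s(f, p) = -f/3 + 10*f*p/3 (s(f, p) = -((-10*f)*p + f)/3 = -(-10*f*p + f)/3 = -(f - 10*f*p)/3 = -f/3 + 10*f*p/3)
G(Z, m) = -3 + 34/m - m/87 (G(Z, m) = -3 + (34/m + m/(-87)) = -3 + (34/m + m*(-1/87)) = -3 + (34/m - m/87) = -3 + 34/m - m/87)
q(W, v) = -7/6 (q(W, v) = -1/2 + (61 - 1*65)/6 = -1/2 + (61 - 65)/6 = -1/2 + (1/6)*(-4) = -1/2 - 2/3 = -7/6)
q(-63, k) - G(l(-10), s(5, 10)) = -7/6 - (-3 + 34/(((1/3)*5*(-1 + 10*10))) - 5*(-1 + 10*10)/261) = -7/6 - (-3 + 34/(((1/3)*5*(-1 + 100))) - 5*(-1 + 100)/261) = -7/6 - (-3 + 34/(((1/3)*5*99)) - 5*99/261) = -7/6 - (-3 + 34/165 - 1/87*165) = -7/6 - (-3 + 34*(1/165) - 55/29) = -7/6 - (-3 + 34/165 - 55/29) = -7/6 - 1*(-22444/4785) = -7/6 + 22444/4785 = 11241/3190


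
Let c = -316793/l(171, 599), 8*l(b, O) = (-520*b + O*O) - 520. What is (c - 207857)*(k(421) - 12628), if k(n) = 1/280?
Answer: 3142468701424713/1197160 ≈ 2.6249e+9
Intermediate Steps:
l(b, O) = -65 - 65*b + O²/8 (l(b, O) = ((-520*b + O*O) - 520)/8 = ((-520*b + O²) - 520)/8 = ((O² - 520*b) - 520)/8 = (-520 + O² - 520*b)/8 = -65 - 65*b + O²/8)
k(n) = 1/280
c = -2534344/269361 (c = -316793/(-65 - 65*171 + (⅛)*599²) = -316793/(-65 - 11115 + (⅛)*358801) = -316793/(-65 - 11115 + 358801/8) = -316793/269361/8 = -316793*8/269361 = -2534344/269361 ≈ -9.4087)
(c - 207857)*(k(421) - 12628) = (-2534344/269361 - 207857)*(1/280 - 12628) = -55991103721/269361*(-3535839/280) = 3142468701424713/1197160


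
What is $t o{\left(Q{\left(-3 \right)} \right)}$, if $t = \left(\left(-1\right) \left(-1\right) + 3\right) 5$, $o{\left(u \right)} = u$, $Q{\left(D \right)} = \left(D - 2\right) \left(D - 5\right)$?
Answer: $800$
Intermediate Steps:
$Q{\left(D \right)} = \left(-5 + D\right) \left(-2 + D\right)$ ($Q{\left(D \right)} = \left(-2 + D\right) \left(-5 + D\right) = \left(-5 + D\right) \left(-2 + D\right)$)
$t = 20$ ($t = \left(1 + 3\right) 5 = 4 \cdot 5 = 20$)
$t o{\left(Q{\left(-3 \right)} \right)} = 20 \left(10 + \left(-3\right)^{2} - -21\right) = 20 \left(10 + 9 + 21\right) = 20 \cdot 40 = 800$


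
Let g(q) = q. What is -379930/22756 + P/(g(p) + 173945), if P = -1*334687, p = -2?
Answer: -36851150681/1979123454 ≈ -18.620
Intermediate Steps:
P = -334687
-379930/22756 + P/(g(p) + 173945) = -379930/22756 - 334687/(-2 + 173945) = -379930*1/22756 - 334687/173943 = -189965/11378 - 334687*1/173943 = -189965/11378 - 334687/173943 = -36851150681/1979123454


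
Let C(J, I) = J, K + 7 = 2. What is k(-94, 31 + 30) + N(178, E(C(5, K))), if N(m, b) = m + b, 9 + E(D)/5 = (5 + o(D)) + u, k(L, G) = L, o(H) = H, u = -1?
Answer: 84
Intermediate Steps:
K = -5 (K = -7 + 2 = -5)
E(D) = -25 + 5*D (E(D) = -45 + 5*((5 + D) - 1) = -45 + 5*(4 + D) = -45 + (20 + 5*D) = -25 + 5*D)
N(m, b) = b + m
k(-94, 31 + 30) + N(178, E(C(5, K))) = -94 + ((-25 + 5*5) + 178) = -94 + ((-25 + 25) + 178) = -94 + (0 + 178) = -94 + 178 = 84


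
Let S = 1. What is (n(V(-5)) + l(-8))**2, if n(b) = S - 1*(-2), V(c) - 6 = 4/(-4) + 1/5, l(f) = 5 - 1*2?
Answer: 36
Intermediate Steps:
l(f) = 3 (l(f) = 5 - 2 = 3)
V(c) = 26/5 (V(c) = 6 + (4/(-4) + 1/5) = 6 + (4*(-1/4) + 1*(1/5)) = 6 + (-1 + 1/5) = 6 - 4/5 = 26/5)
n(b) = 3 (n(b) = 1 - 1*(-2) = 1 + 2 = 3)
(n(V(-5)) + l(-8))**2 = (3 + 3)**2 = 6**2 = 36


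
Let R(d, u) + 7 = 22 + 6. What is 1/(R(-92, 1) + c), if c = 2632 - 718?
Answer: 1/1935 ≈ 0.00051680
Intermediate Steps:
R(d, u) = 21 (R(d, u) = -7 + (22 + 6) = -7 + 28 = 21)
c = 1914
1/(R(-92, 1) + c) = 1/(21 + 1914) = 1/1935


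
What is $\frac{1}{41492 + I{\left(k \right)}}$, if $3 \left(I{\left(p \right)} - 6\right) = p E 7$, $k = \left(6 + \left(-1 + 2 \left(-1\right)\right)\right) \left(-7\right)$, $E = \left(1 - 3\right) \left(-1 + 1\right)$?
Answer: $\frac{1}{41498} \approx 2.4098 \cdot 10^{-5}$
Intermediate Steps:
$E = 0$ ($E = \left(-2\right) 0 = 0$)
$k = -21$ ($k = \left(6 - 3\right) \left(-7\right) = 3 \left(-7\right) = -21$)
$I{\left(p \right)} = 6$ ($I{\left(p \right)} = 6 + \frac{p 0 \cdot 7}{3} = 6 + \frac{0 \cdot 7}{3} = 6 + \frac{1}{3} \cdot 0 = 6 + 0 = 6$)
$\frac{1}{41492 + I{\left(k \right)}} = \frac{1}{41492 + 6} = \frac{1}{41498}$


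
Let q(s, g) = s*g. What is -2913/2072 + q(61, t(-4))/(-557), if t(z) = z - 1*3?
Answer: -737797/1154104 ≈ -0.63928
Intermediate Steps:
t(z) = -3 + z (t(z) = z - 3 = -3 + z)
q(s, g) = g*s
-2913/2072 + q(61, t(-4))/(-557) = -2913/2072 + ((-3 - 4)*61)/(-557) = -2913*1/2072 - 7*61*(-1/557) = -2913/2072 - 427*(-1/557) = -2913/2072 + 427/557 = -737797/1154104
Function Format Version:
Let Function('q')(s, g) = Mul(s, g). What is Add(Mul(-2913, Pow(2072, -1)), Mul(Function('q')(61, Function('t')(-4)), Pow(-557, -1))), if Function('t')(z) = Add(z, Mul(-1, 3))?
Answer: Rational(-737797, 1154104) ≈ -0.63928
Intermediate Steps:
Function('t')(z) = Add(-3, z) (Function('t')(z) = Add(z, -3) = Add(-3, z))
Function('q')(s, g) = Mul(g, s)
Add(Mul(-2913, Pow(2072, -1)), Mul(Function('q')(61, Function('t')(-4)), Pow(-557, -1))) = Add(Mul(-2913, Pow(2072, -1)), Mul(Mul(Add(-3, -4), 61), Pow(-557, -1))) = Add(Mul(-2913, Rational(1, 2072)), Mul(Mul(-7, 61), Rational(-1, 557))) = Add(Rational(-2913, 2072), Mul(-427, Rational(-1, 557))) = Add(Rational(-2913, 2072), Rational(427, 557)) = Rational(-737797, 1154104)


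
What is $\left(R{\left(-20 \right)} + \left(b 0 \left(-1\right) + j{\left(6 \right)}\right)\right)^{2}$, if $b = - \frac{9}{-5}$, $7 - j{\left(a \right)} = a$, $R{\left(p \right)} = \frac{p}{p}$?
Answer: $4$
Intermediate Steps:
$R{\left(p \right)} = 1$
$j{\left(a \right)} = 7 - a$
$b = \frac{9}{5}$ ($b = \left(-9\right) \left(- \frac{1}{5}\right) = \frac{9}{5} \approx 1.8$)
$\left(R{\left(-20 \right)} + \left(b 0 \left(-1\right) + j{\left(6 \right)}\right)\right)^{2} = \left(1 + \left(\frac{9 \cdot 0 \left(-1\right)}{5} + \left(7 - 6\right)\right)\right)^{2} = \left(1 + \left(\frac{9}{5} \cdot 0 + \left(7 - 6\right)\right)\right)^{2} = \left(1 + \left(0 + 1\right)\right)^{2} = \left(1 + 1\right)^{2} = 2^{2} = 4$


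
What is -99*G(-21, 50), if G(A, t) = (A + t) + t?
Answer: -7821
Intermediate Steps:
G(A, t) = A + 2*t
-99*G(-21, 50) = -99*(-21 + 2*50) = -99*(-21 + 100) = -99*79 = -7821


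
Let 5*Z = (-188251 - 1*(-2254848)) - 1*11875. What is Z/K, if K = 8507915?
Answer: 2054722/42539575 ≈ 0.048301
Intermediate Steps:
Z = 2054722/5 (Z = ((-188251 - 1*(-2254848)) - 1*11875)/5 = ((-188251 + 2254848) - 11875)/5 = (2066597 - 11875)/5 = (⅕)*2054722 = 2054722/5 ≈ 4.1094e+5)
Z/K = (2054722/5)/8507915 = (2054722/5)*(1/8507915) = 2054722/42539575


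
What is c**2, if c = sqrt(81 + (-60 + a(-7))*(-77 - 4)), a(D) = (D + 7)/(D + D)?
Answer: 4941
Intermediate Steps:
a(D) = (7 + D)/(2*D) (a(D) = (7 + D)/((2*D)) = (7 + D)*(1/(2*D)) = (7 + D)/(2*D))
c = 9*sqrt(61) (c = sqrt(81 + (-60 + (1/2)*(7 - 7)/(-7))*(-77 - 4)) = sqrt(81 + (-60 + (1/2)*(-1/7)*0)*(-81)) = sqrt(81 + (-60 + 0)*(-81)) = sqrt(81 - 60*(-81)) = sqrt(81 + 4860) = sqrt(4941) = 9*sqrt(61) ≈ 70.292)
c**2 = (9*sqrt(61))**2 = 4941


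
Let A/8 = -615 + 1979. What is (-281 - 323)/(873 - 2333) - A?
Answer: -3982729/365 ≈ -10912.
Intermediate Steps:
A = 10912 (A = 8*(-615 + 1979) = 8*1364 = 10912)
(-281 - 323)/(873 - 2333) - A = (-281 - 323)/(873 - 2333) - 1*10912 = -604/(-1460) - 10912 = -604*(-1/1460) - 10912 = 151/365 - 10912 = -3982729/365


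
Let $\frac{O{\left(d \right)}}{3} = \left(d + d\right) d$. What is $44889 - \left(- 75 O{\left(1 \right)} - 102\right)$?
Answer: $45441$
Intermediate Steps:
$O{\left(d \right)} = 6 d^{2}$ ($O{\left(d \right)} = 3 \left(d + d\right) d = 3 \cdot 2 d d = 3 \cdot 2 d^{2} = 6 d^{2}$)
$44889 - \left(- 75 O{\left(1 \right)} - 102\right) = 44889 - \left(- 75 \cdot 6 \cdot 1^{2} - 102\right) = 44889 - \left(- 75 \cdot 6 \cdot 1 - 102\right) = 44889 - \left(\left(-75\right) 6 - 102\right) = 44889 - \left(-450 - 102\right) = 44889 - -552 = 44889 + 552 = 45441$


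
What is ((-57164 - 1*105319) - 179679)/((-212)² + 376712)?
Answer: -57027/70276 ≈ -0.81147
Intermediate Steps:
((-57164 - 1*105319) - 179679)/((-212)² + 376712) = ((-57164 - 105319) - 179679)/(44944 + 376712) = (-162483 - 179679)/421656 = -342162*1/421656 = -57027/70276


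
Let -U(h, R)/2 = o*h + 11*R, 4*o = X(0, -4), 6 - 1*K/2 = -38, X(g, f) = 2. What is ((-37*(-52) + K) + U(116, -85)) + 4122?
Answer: 7888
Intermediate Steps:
K = 88 (K = 12 - 2*(-38) = 12 + 76 = 88)
o = 1/2 (o = (1/4)*2 = 1/2 ≈ 0.50000)
U(h, R) = -h - 22*R (U(h, R) = -2*(h/2 + 11*R) = -h - 22*R)
((-37*(-52) + K) + U(116, -85)) + 4122 = ((-37*(-52) + 88) + (-1*116 - 22*(-85))) + 4122 = ((1924 + 88) + (-116 + 1870)) + 4122 = (2012 + 1754) + 4122 = 3766 + 4122 = 7888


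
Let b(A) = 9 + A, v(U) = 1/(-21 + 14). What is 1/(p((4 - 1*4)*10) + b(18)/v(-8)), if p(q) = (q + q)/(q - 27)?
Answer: -1/189 ≈ -0.0052910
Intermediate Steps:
v(U) = -⅐ (v(U) = 1/(-7) = -⅐)
p(q) = 2*q/(-27 + q) (p(q) = (2*q)/(-27 + q) = 2*q/(-27 + q))
1/(p((4 - 1*4)*10) + b(18)/v(-8)) = 1/(2*((4 - 1*4)*10)/(-27 + (4 - 1*4)*10) + (9 + 18)/(-⅐)) = 1/(2*((4 - 4)*10)/(-27 + (4 - 4)*10) + 27*(-7)) = 1/(2*(0*10)/(-27 + 0*10) - 189) = 1/(2*0/(-27 + 0) - 189) = 1/(2*0/(-27) - 189) = 1/(2*0*(-1/27) - 189) = 1/(0 - 189) = 1/(-189) = -1/189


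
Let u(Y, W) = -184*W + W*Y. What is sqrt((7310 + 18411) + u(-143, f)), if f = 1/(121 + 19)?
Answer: sqrt(126021455)/70 ≈ 160.37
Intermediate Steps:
f = 1/140 ≈ 0.0071429
sqrt((7310 + 18411) + u(-143, f)) = sqrt((7310 + 18411) + (-184 - 143)/140) = sqrt(25721 + (1/140)*(-327)) = sqrt(25721 - 327/140) = sqrt(3600613/140) = sqrt(126021455)/70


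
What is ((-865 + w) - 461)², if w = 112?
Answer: 1473796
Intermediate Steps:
((-865 + w) - 461)² = ((-865 + 112) - 461)² = (-753 - 461)² = (-1214)² = 1473796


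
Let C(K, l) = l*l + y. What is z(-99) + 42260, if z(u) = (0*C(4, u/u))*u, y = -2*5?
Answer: 42260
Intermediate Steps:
y = -10
C(K, l) = -10 + l² (C(K, l) = l*l - 10 = l² - 10 = -10 + l²)
z(u) = 0 (z(u) = (0*(-10 + (u/u)²))*u = (0*(-10 + 1²))*u = (0*(-10 + 1))*u = (0*(-9))*u = 0*u = 0)
z(-99) + 42260 = 0 + 42260 = 42260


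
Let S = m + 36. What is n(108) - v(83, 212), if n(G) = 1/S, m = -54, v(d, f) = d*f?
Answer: -316729/18 ≈ -17596.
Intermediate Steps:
S = -18 (S = -54 + 36 = -18)
n(G) = -1/18 (n(G) = 1/(-18) = -1/18)
n(108) - v(83, 212) = -1/18 - 83*212 = -1/18 - 1*17596 = -1/18 - 17596 = -316729/18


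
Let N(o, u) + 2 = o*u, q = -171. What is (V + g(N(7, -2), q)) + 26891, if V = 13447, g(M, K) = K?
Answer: 40167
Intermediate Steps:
N(o, u) = -2 + o*u
(V + g(N(7, -2), q)) + 26891 = (13447 - 171) + 26891 = 13276 + 26891 = 40167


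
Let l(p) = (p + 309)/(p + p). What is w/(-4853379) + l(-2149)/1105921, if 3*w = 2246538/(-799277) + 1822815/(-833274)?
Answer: 1870343709995735688907/2560758478045004822140298106 ≈ 7.3039e-7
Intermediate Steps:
l(p) = (309 + p)/(2*p) (l(p) = (309 + p)/((2*p)) = (309 + p)*(1/(2*p)) = (309 + p)/(2*p))
w = -369879534463/222005580966 (w = (2246538/(-799277) + 1822815/(-833274))/3 = (2246538*(-1/799277) + 1822815*(-1/833274))/3 = (-2246538/799277 - 202535/92586)/3 = (⅓)*(-369879534463/74001860322) = -369879534463/222005580966 ≈ -1.6661)
w/(-4853379) + l(-2149)/1105921 = -369879534463/222005580966/(-4853379) + ((½)*(309 - 2149)/(-2149))/1105921 = -369879534463/222005580966*(-1/4853379) + ((½)*(-1/2149)*(-1840))*(1/1105921) = 369879534463/1077477224543184114 + (920/2149)*(1/1105921) = 369879534463/1077477224543184114 + 920/2376624229 = 1870343709995735688907/2560758478045004822140298106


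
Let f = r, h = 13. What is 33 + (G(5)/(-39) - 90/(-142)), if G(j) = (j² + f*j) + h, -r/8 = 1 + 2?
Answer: 98954/2769 ≈ 35.736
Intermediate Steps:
r = -24 (r = -8*(1 + 2) = -8*3 = -24)
f = -24
G(j) = 13 + j² - 24*j (G(j) = (j² - 24*j) + 13 = 13 + j² - 24*j)
33 + (G(5)/(-39) - 90/(-142)) = 33 + ((13 + 5² - 24*5)/(-39) - 90/(-142)) = 33 + ((13 + 25 - 120)*(-1/39) - 90*(-1/142)) = 33 + (-82*(-1/39) + 45/71) = 33 + (82/39 + 45/71) = 33 + 7577/2769 = 98954/2769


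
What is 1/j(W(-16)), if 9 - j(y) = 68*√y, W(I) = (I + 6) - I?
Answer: -3/9221 - 68*√6/27663 ≈ -0.0063466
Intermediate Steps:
W(I) = 6 (W(I) = (6 + I) - I = 6)
j(y) = 9 - 68*√y
1/j(W(-16)) = 1/(9 - 68*√6)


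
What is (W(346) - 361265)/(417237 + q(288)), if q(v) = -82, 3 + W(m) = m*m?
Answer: -241552/417155 ≈ -0.57905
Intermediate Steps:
W(m) = -3 + m² (W(m) = -3 + m*m = -3 + m²)
(W(346) - 361265)/(417237 + q(288)) = ((-3 + 346²) - 361265)/(417237 - 82) = ((-3 + 119716) - 361265)/417155 = (119713 - 361265)*(1/417155) = -241552*1/417155 = -241552/417155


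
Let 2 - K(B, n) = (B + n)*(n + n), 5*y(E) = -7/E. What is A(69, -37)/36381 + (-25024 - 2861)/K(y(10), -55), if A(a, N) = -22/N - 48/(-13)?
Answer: 2439896978579/530525095737 ≈ 4.5990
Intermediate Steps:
A(a, N) = 48/13 - 22/N (A(a, N) = -22/N - 48*(-1/13) = -22/N + 48/13 = 48/13 - 22/N)
y(E) = -7/(5*E) (y(E) = (-7/E)/5 = -7/(5*E))
K(B, n) = 2 - 2*n*(B + n) (K(B, n) = 2 - (B + n)*(n + n) = 2 - (B + n)*2*n = 2 - 2*n*(B + n))
A(69, -37)/36381 + (-25024 - 2861)/K(y(10), -55) = (48/13 - 22/(-37))/36381 + (-25024 - 2861)/(2 - 2*(-55)**2 - 2*(-7/5/10)*(-55)) = (48/13 - 22*(-1/37))*(1/36381) - 27885/(2 - 2*3025 - 2*(-7/5*1/10)*(-55)) = (48/13 + 22/37)*(1/36381) - 27885/(2 - 6050 - 2*(-7/50)*(-55)) = (2062/481)*(1/36381) - 27885/(2 - 6050 - 77/5) = 2062/17499261 - 27885/(-30317/5) = 2062/17499261 - 27885*(-5/30317) = 2062/17499261 + 139425/30317 = 2439896978579/530525095737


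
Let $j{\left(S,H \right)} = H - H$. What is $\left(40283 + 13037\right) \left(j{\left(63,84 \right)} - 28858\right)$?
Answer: $-1538708560$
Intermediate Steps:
$j{\left(S,H \right)} = 0$
$\left(40283 + 13037\right) \left(j{\left(63,84 \right)} - 28858\right) = \left(40283 + 13037\right) \left(0 - 28858\right) = 53320 \left(-28858\right) = -1538708560$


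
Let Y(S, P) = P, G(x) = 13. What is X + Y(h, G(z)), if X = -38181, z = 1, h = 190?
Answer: -38168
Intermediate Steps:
X + Y(h, G(z)) = -38181 + 13 = -38168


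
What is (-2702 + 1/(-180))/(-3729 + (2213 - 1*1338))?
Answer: 486361/513720 ≈ 0.94674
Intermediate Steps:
(-2702 + 1/(-180))/(-3729 + (2213 - 1*1338)) = (-2702 - 1/180)/(-3729 + (2213 - 1338)) = -486361/(180*(-3729 + 875)) = -486361/180/(-2854) = -486361/180*(-1/2854) = 486361/513720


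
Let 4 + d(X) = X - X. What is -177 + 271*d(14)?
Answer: -1261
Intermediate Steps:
d(X) = -4 (d(X) = -4 + (X - X) = -4 + 0 = -4)
-177 + 271*d(14) = -177 + 271*(-4) = -177 - 1084 = -1261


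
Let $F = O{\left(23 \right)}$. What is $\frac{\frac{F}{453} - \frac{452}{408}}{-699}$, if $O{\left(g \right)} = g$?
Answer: $\frac{1809}{1196222} \approx 0.0015123$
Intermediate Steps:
$F = 23$
$\frac{\frac{F}{453} - \frac{452}{408}}{-699} = \frac{\frac{23}{453} - \frac{452}{408}}{-699} = \left(23 \cdot \frac{1}{453} - \frac{113}{102}\right) \left(- \frac{1}{699}\right) = \left(\frac{23}{453} - \frac{113}{102}\right) \left(- \frac{1}{699}\right) = \left(- \frac{5427}{5134}\right) \left(- \frac{1}{699}\right) = \frac{1809}{1196222}$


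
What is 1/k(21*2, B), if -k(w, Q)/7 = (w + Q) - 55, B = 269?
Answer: -1/1792 ≈ -0.00055804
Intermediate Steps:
k(w, Q) = 385 - 7*Q - 7*w (k(w, Q) = -7*((w + Q) - 55) = -7*((Q + w) - 55) = -7*(-55 + Q + w) = 385 - 7*Q - 7*w)
1/k(21*2, B) = 1/(385 - 7*269 - 147*2) = 1/(385 - 1883 - 7*42) = 1/(385 - 1883 - 294) = 1/(-1792) = -1/1792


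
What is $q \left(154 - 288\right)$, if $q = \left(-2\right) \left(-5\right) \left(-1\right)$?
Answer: $1340$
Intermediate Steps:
$q = -10$ ($q = 10 \left(-1\right) = -10$)
$q \left(154 - 288\right) = - 10 \left(154 - 288\right) = \left(-10\right) \left(-134\right) = 1340$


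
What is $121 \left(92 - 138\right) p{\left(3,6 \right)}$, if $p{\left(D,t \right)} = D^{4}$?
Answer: $-450846$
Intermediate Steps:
$121 \left(92 - 138\right) p{\left(3,6 \right)} = 121 \left(92 - 138\right) 3^{4} = 121 \left(-46\right) 81 = \left(-5566\right) 81 = -450846$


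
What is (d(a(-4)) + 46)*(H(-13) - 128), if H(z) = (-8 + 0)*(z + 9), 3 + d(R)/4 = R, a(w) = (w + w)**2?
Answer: -27840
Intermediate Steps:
a(w) = 4*w**2 (a(w) = (2*w)**2 = 4*w**2)
d(R) = -12 + 4*R
H(z) = -72 - 8*z (H(z) = -8*(9 + z) = -72 - 8*z)
(d(a(-4)) + 46)*(H(-13) - 128) = ((-12 + 4*(4*(-4)**2)) + 46)*((-72 - 8*(-13)) - 128) = ((-12 + 4*(4*16)) + 46)*((-72 + 104) - 128) = ((-12 + 4*64) + 46)*(32 - 128) = ((-12 + 256) + 46)*(-96) = (244 + 46)*(-96) = 290*(-96) = -27840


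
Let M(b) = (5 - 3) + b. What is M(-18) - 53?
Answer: -69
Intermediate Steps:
M(b) = 2 + b
M(-18) - 53 = (2 - 18) - 53 = -16 - 53 = -69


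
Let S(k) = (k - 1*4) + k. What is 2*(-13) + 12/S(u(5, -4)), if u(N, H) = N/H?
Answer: -362/13 ≈ -27.846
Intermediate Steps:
S(k) = -4 + 2*k (S(k) = (k - 4) + k = (-4 + k) + k = -4 + 2*k)
2*(-13) + 12/S(u(5, -4)) = 2*(-13) + 12/(-4 + 2*(5/(-4))) = -26 + 12/(-4 + 2*(5*(-¼))) = -26 + 12/(-4 + 2*(-5/4)) = -26 + 12/(-4 - 5/2) = -26 + 12/(-13/2) = -26 + 12*(-2/13) = -26 - 24/13 = -362/13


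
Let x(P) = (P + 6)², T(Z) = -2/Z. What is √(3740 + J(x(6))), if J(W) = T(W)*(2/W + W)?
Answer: √19377791/72 ≈ 61.139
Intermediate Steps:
x(P) = (6 + P)²
J(W) = -2*(W + 2/W)/W (J(W) = (-2/W)*(2/W + W) = (-2/W)*(W + 2/W) = -2*(W + 2/W)/W)
√(3740 + J(x(6))) = √(3740 + (-2 - 4/(6 + 6)⁴)) = √(3740 + (-2 - 4/(12²)²)) = √(3740 + (-2 - 4/144²)) = √(3740 + (-2 - 4*1/20736)) = √(3740 + (-2 - 1/5184)) = √(3740 - 10369/5184) = √(19377791/5184) = √19377791/72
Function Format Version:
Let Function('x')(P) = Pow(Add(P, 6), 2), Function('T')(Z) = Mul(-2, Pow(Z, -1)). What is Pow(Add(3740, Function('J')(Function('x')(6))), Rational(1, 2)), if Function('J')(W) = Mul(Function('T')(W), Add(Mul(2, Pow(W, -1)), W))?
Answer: Mul(Rational(1, 72), Pow(19377791, Rational(1, 2))) ≈ 61.139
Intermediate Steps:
Function('x')(P) = Pow(Add(6, P), 2)
Function('J')(W) = Mul(-2, Pow(W, -1), Add(W, Mul(2, Pow(W, -1)))) (Function('J')(W) = Mul(Mul(-2, Pow(W, -1)), Add(Mul(2, Pow(W, -1)), W)) = Mul(Mul(-2, Pow(W, -1)), Add(W, Mul(2, Pow(W, -1)))) = Mul(-2, Pow(W, -1), Add(W, Mul(2, Pow(W, -1)))))
Pow(Add(3740, Function('J')(Function('x')(6))), Rational(1, 2)) = Pow(Add(3740, Add(-2, Mul(-4, Pow(Pow(Add(6, 6), 2), -2)))), Rational(1, 2)) = Pow(Add(3740, Add(-2, Mul(-4, Pow(Pow(12, 2), -2)))), Rational(1, 2)) = Pow(Add(3740, Add(-2, Mul(-4, Pow(144, -2)))), Rational(1, 2)) = Pow(Add(3740, Add(-2, Mul(-4, Rational(1, 20736)))), Rational(1, 2)) = Pow(Add(3740, Add(-2, Rational(-1, 5184))), Rational(1, 2)) = Pow(Add(3740, Rational(-10369, 5184)), Rational(1, 2)) = Pow(Rational(19377791, 5184), Rational(1, 2)) = Mul(Rational(1, 72), Pow(19377791, Rational(1, 2)))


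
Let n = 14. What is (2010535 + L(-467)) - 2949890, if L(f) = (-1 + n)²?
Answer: -939186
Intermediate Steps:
L(f) = 169 (L(f) = (-1 + 14)² = 13² = 169)
(2010535 + L(-467)) - 2949890 = (2010535 + 169) - 2949890 = 2010704 - 2949890 = -939186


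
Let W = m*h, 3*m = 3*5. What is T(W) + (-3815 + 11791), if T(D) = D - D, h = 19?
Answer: 7976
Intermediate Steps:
m = 5 (m = (3*5)/3 = (⅓)*15 = 5)
W = 95 (W = 5*19 = 95)
T(D) = 0
T(W) + (-3815 + 11791) = 0 + (-3815 + 11791) = 0 + 7976 = 7976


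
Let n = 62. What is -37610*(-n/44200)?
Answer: 116591/2210 ≈ 52.756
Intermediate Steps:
-37610*(-n/44200) = -37610/((40/62)*(-1105)) = -37610/((40*(1/62))*(-1105)) = -37610/((20/31)*(-1105)) = -37610/(-22100/31) = -37610*(-31/22100) = 116591/2210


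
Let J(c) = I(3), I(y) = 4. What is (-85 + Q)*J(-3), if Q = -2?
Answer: -348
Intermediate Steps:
J(c) = 4
(-85 + Q)*J(-3) = (-85 - 2)*4 = -87*4 = -348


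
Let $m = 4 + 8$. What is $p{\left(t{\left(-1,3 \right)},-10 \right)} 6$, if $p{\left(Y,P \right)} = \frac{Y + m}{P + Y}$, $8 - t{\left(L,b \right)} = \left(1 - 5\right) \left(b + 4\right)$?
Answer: $\frac{144}{13} \approx 11.077$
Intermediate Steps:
$m = 12$
$t{\left(L,b \right)} = 24 + 4 b$ ($t{\left(L,b \right)} = 8 - \left(1 - 5\right) \left(b + 4\right) = 8 - - 4 \left(4 + b\right) = 8 - \left(-16 - 4 b\right) = 8 + \left(16 + 4 b\right) = 24 + 4 b$)
$p{\left(Y,P \right)} = \frac{12 + Y}{P + Y}$ ($p{\left(Y,P \right)} = \frac{Y + 12}{P + Y} = \frac{12 + Y}{P + Y}$)
$p{\left(t{\left(-1,3 \right)},-10 \right)} 6 = \frac{12 + \left(24 + 4 \cdot 3\right)}{-10 + \left(24 + 4 \cdot 3\right)} 6 = \frac{12 + \left(24 + 12\right)}{-10 + \left(24 + 12\right)} 6 = \frac{12 + 36}{-10 + 36} \cdot 6 = \frac{1}{26} \cdot 48 \cdot 6 = \frac{24}{13} \cdot 6 = \frac{144}{13}$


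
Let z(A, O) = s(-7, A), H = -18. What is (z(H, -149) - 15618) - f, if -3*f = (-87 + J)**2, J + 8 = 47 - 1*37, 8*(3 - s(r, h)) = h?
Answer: -158453/12 ≈ -13204.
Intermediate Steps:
s(r, h) = 3 - h/8
z(A, O) = 3 - A/8
J = 2 (J = -8 + (47 - 1*37) = -8 + (47 - 37) = -8 + 10 = 2)
f = -7225/3 (f = -(-87 + 2)**2/3 = -1/3*(-85)**2 = -1/3*7225 = -7225/3 ≈ -2408.3)
(z(H, -149) - 15618) - f = ((3 - 1/8*(-18)) - 15618) - 1*(-7225/3) = ((3 + 9/4) - 15618) + 7225/3 = (21/4 - 15618) + 7225/3 = -62451/4 + 7225/3 = -158453/12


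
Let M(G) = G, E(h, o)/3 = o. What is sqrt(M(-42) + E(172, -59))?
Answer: I*sqrt(219) ≈ 14.799*I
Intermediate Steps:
E(h, o) = 3*o
sqrt(M(-42) + E(172, -59)) = sqrt(-42 + 3*(-59)) = sqrt(-42 - 177) = sqrt(-219) = I*sqrt(219)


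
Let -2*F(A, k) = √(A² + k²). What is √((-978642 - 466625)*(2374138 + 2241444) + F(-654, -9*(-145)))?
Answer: √(-26682993401576 - 6*√236749)/2 ≈ 2.5828e+6*I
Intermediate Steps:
F(A, k) = -√(A² + k²)/2
√((-978642 - 466625)*(2374138 + 2241444) + F(-654, -9*(-145))) = √((-978642 - 466625)*(2374138 + 2241444) - √((-654)² + (-9*(-145))²)/2) = √(-1445267*4615582 - √(427716 + 1305²)/2) = √(-6670748350394 - √(427716 + 1703025)/2) = √(-6670748350394 - 3*√236749/2)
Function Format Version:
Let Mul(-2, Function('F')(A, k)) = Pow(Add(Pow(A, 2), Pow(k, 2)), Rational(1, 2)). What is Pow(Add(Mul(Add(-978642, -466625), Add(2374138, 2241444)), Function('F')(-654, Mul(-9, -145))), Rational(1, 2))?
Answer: Mul(Rational(1, 2), Pow(Add(-26682993401576, Mul(-6, Pow(236749, Rational(1, 2)))), Rational(1, 2))) ≈ Mul(2.5828e+6, I)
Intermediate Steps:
Function('F')(A, k) = Mul(Rational(-1, 2), Pow(Add(Pow(A, 2), Pow(k, 2)), Rational(1, 2)))
Pow(Add(Mul(Add(-978642, -466625), Add(2374138, 2241444)), Function('F')(-654, Mul(-9, -145))), Rational(1, 2)) = Pow(Add(Mul(Add(-978642, -466625), Add(2374138, 2241444)), Mul(Rational(-1, 2), Pow(Add(Pow(-654, 2), Pow(Mul(-9, -145), 2)), Rational(1, 2)))), Rational(1, 2)) = Pow(Add(Mul(-1445267, 4615582), Mul(Rational(-1, 2), Pow(Add(427716, Pow(1305, 2)), Rational(1, 2)))), Rational(1, 2)) = Pow(Add(-6670748350394, Mul(Rational(-1, 2), Pow(Add(427716, 1703025), Rational(1, 2)))), Rational(1, 2)) = Pow(Add(-6670748350394, Mul(Rational(-1, 2), Pow(2130741, Rational(1, 2)))), Rational(1, 2)) = Pow(Add(-6670748350394, Mul(Rational(-1, 2), Mul(3, Pow(236749, Rational(1, 2))))), Rational(1, 2)) = Pow(Add(-6670748350394, Mul(Rational(-3, 2), Pow(236749, Rational(1, 2)))), Rational(1, 2))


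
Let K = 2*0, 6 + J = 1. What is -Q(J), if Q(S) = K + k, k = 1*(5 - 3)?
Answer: -2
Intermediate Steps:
J = -5 (J = -6 + 1 = -5)
k = 2 (k = 1*2 = 2)
K = 0
Q(S) = 2 (Q(S) = 0 + 2 = 2)
-Q(J) = -1*2 = -2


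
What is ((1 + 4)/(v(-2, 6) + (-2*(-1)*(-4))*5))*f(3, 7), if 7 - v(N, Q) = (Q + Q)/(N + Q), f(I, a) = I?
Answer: -5/12 ≈ -0.41667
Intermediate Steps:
v(N, Q) = 7 - 2*Q/(N + Q) (v(N, Q) = 7 - (Q + Q)/(N + Q) = 7 - 2*Q/(N + Q))
((1 + 4)/(v(-2, 6) + (-2*(-1)*(-4))*5))*f(3, 7) = ((1 + 4)/((5*6 + 7*(-2))/(-2 + 6) + (-2*(-1)*(-4))*5))*3 = (5/((30 - 14)/4 + (2*(-4))*5))*3 = (5/((¼)*16 - 8*5))*3 = (5/(4 - 40))*3 = (5/(-36))*3 = (5*(-1/36))*3 = -5/36*3 = -5/12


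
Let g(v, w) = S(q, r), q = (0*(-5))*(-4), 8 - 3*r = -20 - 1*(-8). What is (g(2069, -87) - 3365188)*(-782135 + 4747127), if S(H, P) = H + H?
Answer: -13342943498496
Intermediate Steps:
r = 20/3 (r = 8/3 - (-20 - 1*(-8))/3 = 8/3 - (-20 + 8)/3 = 8/3 - ⅓*(-12) = 8/3 + 4 = 20/3 ≈ 6.6667)
q = 0 (q = 0*(-4) = 0)
S(H, P) = 2*H
g(v, w) = 0 (g(v, w) = 2*0 = 0)
(g(2069, -87) - 3365188)*(-782135 + 4747127) = (0 - 3365188)*(-782135 + 4747127) = -3365188*3964992 = -13342943498496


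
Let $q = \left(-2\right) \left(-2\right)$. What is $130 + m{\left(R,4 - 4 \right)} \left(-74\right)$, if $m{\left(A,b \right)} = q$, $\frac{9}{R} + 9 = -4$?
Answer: $-166$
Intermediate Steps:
$R = - \frac{9}{13}$ ($R = \frac{9}{-9 - 4} = \frac{9}{-13} = 9 \left(- \frac{1}{13}\right) = - \frac{9}{13} \approx -0.69231$)
$q = 4$
$m{\left(A,b \right)} = 4$
$130 + m{\left(R,4 - 4 \right)} \left(-74\right) = 130 + 4 \left(-74\right) = 130 - 296 = -166$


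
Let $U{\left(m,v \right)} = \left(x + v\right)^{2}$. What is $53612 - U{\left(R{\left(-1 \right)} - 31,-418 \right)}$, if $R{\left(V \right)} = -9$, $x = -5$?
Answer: $-125317$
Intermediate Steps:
$U{\left(m,v \right)} = \left(-5 + v\right)^{2}$
$53612 - U{\left(R{\left(-1 \right)} - 31,-418 \right)} = 53612 - \left(-5 - 418\right)^{2} = 53612 - \left(-423\right)^{2} = 53612 - 178929 = -125317$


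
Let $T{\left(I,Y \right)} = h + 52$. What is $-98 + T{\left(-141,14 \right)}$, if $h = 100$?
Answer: $54$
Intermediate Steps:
$T{\left(I,Y \right)} = 152$ ($T{\left(I,Y \right)} = 100 + 52 = 152$)
$-98 + T{\left(-141,14 \right)} = -98 + 152 = 54$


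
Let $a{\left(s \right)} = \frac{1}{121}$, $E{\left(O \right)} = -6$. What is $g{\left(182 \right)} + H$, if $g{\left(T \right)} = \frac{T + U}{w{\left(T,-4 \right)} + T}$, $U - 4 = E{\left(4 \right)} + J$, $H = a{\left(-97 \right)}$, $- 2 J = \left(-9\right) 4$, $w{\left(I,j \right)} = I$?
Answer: $\frac{12161}{22022} \approx 0.55222$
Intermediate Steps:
$a{\left(s \right)} = \frac{1}{121}$
$J = 18$ ($J = - \frac{\left(-9\right) 4}{2} = \left(- \frac{1}{2}\right) \left(-36\right) = 18$)
$H = \frac{1}{121} \approx 0.0082645$
$U = 16$ ($U = 4 + \left(-6 + 18\right) = 4 + 12 = 16$)
$g{\left(T \right)} = \frac{16 + T}{2 T}$ ($g{\left(T \right)} = \frac{T + 16}{T + T} = \frac{16 + T}{2 T}$)
$g{\left(182 \right)} + H = \frac{16 + 182}{2 \cdot 182} + \frac{1}{121} = \frac{1}{2} \cdot \frac{1}{182} \cdot 198 + \frac{1}{121} = \frac{99}{182} + \frac{1}{121} = \frac{12161}{22022}$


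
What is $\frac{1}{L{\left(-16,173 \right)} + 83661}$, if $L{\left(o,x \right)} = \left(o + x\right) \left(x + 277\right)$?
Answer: $\frac{1}{154311} \approx 6.4804 \cdot 10^{-6}$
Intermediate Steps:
$L{\left(o,x \right)} = \left(277 + x\right) \left(o + x\right)$ ($L{\left(o,x \right)} = \left(o + x\right) \left(277 + x\right) = \left(277 + x\right) \left(o + x\right)$)
$\frac{1}{L{\left(-16,173 \right)} + 83661} = \frac{1}{\left(173^{2} + 277 \left(-16\right) + 277 \cdot 173 - 2768\right) + 83661} = \frac{1}{\left(29929 - 4432 + 47921 - 2768\right) + 83661} = \frac{1}{70650 + 83661} = \frac{1}{154311}$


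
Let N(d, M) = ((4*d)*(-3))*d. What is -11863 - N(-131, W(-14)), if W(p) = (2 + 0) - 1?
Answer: 194069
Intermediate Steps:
W(p) = 1 (W(p) = 2 - 1 = 1)
N(d, M) = -12*d**2 (N(d, M) = (-12*d)*d = -12*d**2)
-11863 - N(-131, W(-14)) = -11863 - (-12)*(-131)**2 = -11863 - (-12)*17161 = -11863 - 1*(-205932) = -11863 + 205932 = 194069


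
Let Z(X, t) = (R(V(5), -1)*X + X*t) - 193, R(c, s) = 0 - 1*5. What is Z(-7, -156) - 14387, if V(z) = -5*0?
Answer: -13453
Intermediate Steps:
V(z) = 0
R(c, s) = -5 (R(c, s) = 0 - 5 = -5)
Z(X, t) = -193 - 5*X + X*t (Z(X, t) = (-5*X + X*t) - 193 = -193 - 5*X + X*t)
Z(-7, -156) - 14387 = (-193 - 5*(-7) - 7*(-156)) - 14387 = (-193 + 35 + 1092) - 14387 = 934 - 14387 = -13453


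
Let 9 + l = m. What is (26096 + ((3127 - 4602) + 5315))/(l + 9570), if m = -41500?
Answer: -29936/31939 ≈ -0.93729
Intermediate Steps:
l = -41509 (l = -9 - 41500 = -41509)
(26096 + ((3127 - 4602) + 5315))/(l + 9570) = (26096 + ((3127 - 4602) + 5315))/(-41509 + 9570) = (26096 + (-1475 + 5315))/(-31939) = (26096 + 3840)*(-1/31939) = 29936*(-1/31939) = -29936/31939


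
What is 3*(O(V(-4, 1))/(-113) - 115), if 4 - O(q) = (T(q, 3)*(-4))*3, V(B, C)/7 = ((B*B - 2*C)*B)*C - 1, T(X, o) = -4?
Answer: -38853/113 ≈ -343.83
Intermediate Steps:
V(B, C) = -7 + 7*B*C*(B**2 - 2*C) (V(B, C) = 7*(((B*B - 2*C)*B)*C - 1) = 7*(((B**2 - 2*C)*B)*C - 1) = 7*((B*(B**2 - 2*C))*C - 1) = 7*(B*C*(B**2 - 2*C) - 1) = 7*(-1 + B*C*(B**2 - 2*C)) = -7 + 7*B*C*(B**2 - 2*C))
O(q) = -44 (O(q) = 4 - (-4*(-4))*3 = 4 - 16*3 = 4 - 1*48 = 4 - 48 = -44)
3*(O(V(-4, 1))/(-113) - 115) = 3*(-44/(-113) - 115) = 3*(-44*(-1/113) - 115) = 3*(44/113 - 115) = 3*(-12951/113) = -38853/113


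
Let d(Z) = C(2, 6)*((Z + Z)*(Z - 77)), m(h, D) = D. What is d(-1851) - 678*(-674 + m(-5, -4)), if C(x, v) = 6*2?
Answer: 86109156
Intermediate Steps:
C(x, v) = 12
d(Z) = 24*Z*(-77 + Z) (d(Z) = 12*((Z + Z)*(Z - 77)) = 12*((2*Z)*(-77 + Z)) = 12*(2*Z*(-77 + Z)) = 24*Z*(-77 + Z))
d(-1851) - 678*(-674 + m(-5, -4)) = 24*(-1851)*(-77 - 1851) - 678*(-674 - 4) = 24*(-1851)*(-1928) - 678*(-678) = 85649472 + 459684 = 86109156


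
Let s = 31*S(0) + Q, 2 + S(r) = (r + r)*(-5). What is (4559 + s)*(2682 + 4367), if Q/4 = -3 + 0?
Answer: 31614765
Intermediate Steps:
Q = -12 (Q = 4*(-3 + 0) = 4*(-3) = -12)
S(r) = -2 - 10*r (S(r) = -2 + (r + r)*(-5) = -2 + (2*r)*(-5) = -2 - 10*r)
s = -74 (s = 31*(-2 - 10*0) - 12 = 31*(-2 + 0) - 12 = 31*(-2) - 12 = -62 - 12 = -74)
(4559 + s)*(2682 + 4367) = (4559 - 74)*(2682 + 4367) = 4485*7049 = 31614765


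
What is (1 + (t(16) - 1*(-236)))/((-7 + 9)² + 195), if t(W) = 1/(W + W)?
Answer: 7585/6368 ≈ 1.1911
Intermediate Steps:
t(W) = 1/(2*W)
(1 + (t(16) - 1*(-236)))/((-7 + 9)² + 195) = (1 + ((½)/16 - 1*(-236)))/((-7 + 9)² + 195) = (1 + ((½)*(1/16) + 236))/(2² + 195) = (1 + (1/32 + 236))/(4 + 195) = (1 + 7553/32)/199 = (7585/32)*(1/199) = 7585/6368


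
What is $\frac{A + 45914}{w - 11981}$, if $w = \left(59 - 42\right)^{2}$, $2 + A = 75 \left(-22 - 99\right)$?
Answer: $- \frac{36837}{11692} \approx -3.1506$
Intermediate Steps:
$A = -9077$ ($A = -2 + 75 \left(-22 - 99\right) = -2 + 75 \left(-121\right) = -2 - 9075 = -9077$)
$w = 289$ ($w = 17^{2} = 289$)
$\frac{A + 45914}{w - 11981} = \frac{-9077 + 45914}{289 - 11981} = \frac{36837}{-11692} = 36837 \left(- \frac{1}{11692}\right) = - \frac{36837}{11692}$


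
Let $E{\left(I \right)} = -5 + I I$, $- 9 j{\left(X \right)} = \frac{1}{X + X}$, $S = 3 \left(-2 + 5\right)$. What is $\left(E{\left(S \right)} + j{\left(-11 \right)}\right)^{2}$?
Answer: $\frac{226472401}{39204} \approx 5776.8$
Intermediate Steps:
$S = 9$ ($S = 3 \cdot 3 = 9$)
$j{\left(X \right)} = - \frac{1}{18 X}$ ($j{\left(X \right)} = - \frac{1}{9 \left(X + X\right)} = - \frac{1}{9 \cdot 2 X} = - \frac{\frac{1}{2} \frac{1}{X}}{9} = - \frac{1}{18 X}$)
$E{\left(I \right)} = -5 + I^{2}$
$\left(E{\left(S \right)} + j{\left(-11 \right)}\right)^{2} = \left(\left(-5 + 9^{2}\right) - \frac{1}{18 \left(-11\right)}\right)^{2} = \left(\left(-5 + 81\right) - - \frac{1}{198}\right)^{2} = \left(76 + \frac{1}{198}\right)^{2} = \left(\frac{15049}{198}\right)^{2} = \frac{226472401}{39204}$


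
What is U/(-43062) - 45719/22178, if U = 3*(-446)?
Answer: -323179569/159171506 ≈ -2.0304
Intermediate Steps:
U = -1338
U/(-43062) - 45719/22178 = -1338/(-43062) - 45719/22178 = -1338*(-1/43062) - 45719*1/22178 = 223/7177 - 45719/22178 = -323179569/159171506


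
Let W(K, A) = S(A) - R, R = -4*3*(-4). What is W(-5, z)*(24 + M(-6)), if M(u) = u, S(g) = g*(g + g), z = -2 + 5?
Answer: -540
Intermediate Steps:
z = 3
S(g) = 2*g² (S(g) = g*(2*g) = 2*g²)
R = 48 (R = -12*(-4) = 48)
W(K, A) = -48 + 2*A² (W(K, A) = 2*A² - 1*48 = 2*A² - 48 = -48 + 2*A²)
W(-5, z)*(24 + M(-6)) = (-48 + 2*3²)*(24 - 6) = (-48 + 2*9)*18 = (-48 + 18)*18 = -30*18 = -540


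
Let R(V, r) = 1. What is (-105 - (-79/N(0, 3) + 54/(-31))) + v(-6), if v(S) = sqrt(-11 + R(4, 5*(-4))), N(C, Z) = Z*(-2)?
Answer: -21655/186 + I*sqrt(10) ≈ -116.42 + 3.1623*I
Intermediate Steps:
N(C, Z) = -2*Z
v(S) = I*sqrt(10) (v(S) = sqrt(-11 + 1) = sqrt(-10) = I*sqrt(10))
(-105 - (-79/N(0, 3) + 54/(-31))) + v(-6) = (-105 - (-79/((-2*3)) + 54/(-31))) + I*sqrt(10) = (-105 - (-79/(-6) + 54*(-1/31))) + I*sqrt(10) = (-105 - (-79*(-1/6) - 54/31)) + I*sqrt(10) = (-105 - (79/6 - 54/31)) + I*sqrt(10) = (-105 - 1*2125/186) + I*sqrt(10) = (-105 - 2125/186) + I*sqrt(10) = -21655/186 + I*sqrt(10)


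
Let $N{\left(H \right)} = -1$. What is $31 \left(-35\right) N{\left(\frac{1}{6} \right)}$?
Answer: $1085$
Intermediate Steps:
$31 \left(-35\right) N{\left(\frac{1}{6} \right)} = 31 \left(-35\right) \left(-1\right) = \left(-1085\right) \left(-1\right) = 1085$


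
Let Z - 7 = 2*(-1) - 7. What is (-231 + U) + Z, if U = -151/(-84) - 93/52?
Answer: -127213/546 ≈ -232.99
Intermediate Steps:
Z = -2 (Z = 7 + (2*(-1) - 7) = 7 + (-2 - 7) = 7 - 9 = -2)
U = 5/546 (U = -151*(-1/84) - 93*1/52 = 151/84 - 93/52 = 5/546 ≈ 0.0091575)
(-231 + U) + Z = (-231 + 5/546) - 2 = -126121/546 - 2 = -127213/546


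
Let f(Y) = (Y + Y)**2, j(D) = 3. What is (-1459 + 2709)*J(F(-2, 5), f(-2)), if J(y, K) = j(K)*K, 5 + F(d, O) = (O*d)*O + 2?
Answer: 60000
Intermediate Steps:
f(Y) = 4*Y**2 (f(Y) = (2*Y)**2 = 4*Y**2)
F(d, O) = -3 + d*O**2 (F(d, O) = -5 + ((O*d)*O + 2) = -5 + (d*O**2 + 2) = -5 + (2 + d*O**2) = -3 + d*O**2)
J(y, K) = 3*K
(-1459 + 2709)*J(F(-2, 5), f(-2)) = (-1459 + 2709)*(3*(4*(-2)**2)) = 1250*(3*(4*4)) = 1250*(3*16) = 1250*48 = 60000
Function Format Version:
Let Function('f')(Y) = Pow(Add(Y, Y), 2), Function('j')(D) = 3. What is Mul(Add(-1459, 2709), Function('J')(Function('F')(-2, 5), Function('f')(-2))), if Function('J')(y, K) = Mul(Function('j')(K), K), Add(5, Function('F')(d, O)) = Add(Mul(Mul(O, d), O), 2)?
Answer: 60000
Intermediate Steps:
Function('f')(Y) = Mul(4, Pow(Y, 2)) (Function('f')(Y) = Pow(Mul(2, Y), 2) = Mul(4, Pow(Y, 2)))
Function('F')(d, O) = Add(-3, Mul(d, Pow(O, 2))) (Function('F')(d, O) = Add(-5, Add(Mul(Mul(O, d), O), 2)) = Add(-5, Add(Mul(d, Pow(O, 2)), 2)) = Add(-5, Add(2, Mul(d, Pow(O, 2)))) = Add(-3, Mul(d, Pow(O, 2))))
Function('J')(y, K) = Mul(3, K)
Mul(Add(-1459, 2709), Function('J')(Function('F')(-2, 5), Function('f')(-2))) = Mul(Add(-1459, 2709), Mul(3, Mul(4, Pow(-2, 2)))) = Mul(1250, Mul(3, Mul(4, 4))) = Mul(1250, Mul(3, 16)) = Mul(1250, 48) = 60000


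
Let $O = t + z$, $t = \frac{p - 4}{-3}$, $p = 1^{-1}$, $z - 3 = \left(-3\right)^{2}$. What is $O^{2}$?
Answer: $169$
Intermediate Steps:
$z = 12$ ($z = 3 + \left(-3\right)^{2} = 3 + 9 = 12$)
$p = 1$
$t = 1$ ($t = \frac{1 - 4}{-3} = \left(- \frac{1}{3}\right) \left(-3\right) = 1$)
$O = 13$ ($O = 1 + 12 = 13$)
$O^{2} = 13^{2} = 169$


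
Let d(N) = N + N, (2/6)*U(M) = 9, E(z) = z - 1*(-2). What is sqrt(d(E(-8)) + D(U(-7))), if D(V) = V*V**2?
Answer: sqrt(19671) ≈ 140.25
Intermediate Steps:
E(z) = 2 + z (E(z) = z + 2 = 2 + z)
U(M) = 27 (U(M) = 3*9 = 27)
d(N) = 2*N
D(V) = V**3
sqrt(d(E(-8)) + D(U(-7))) = sqrt(2*(2 - 8) + 27**3) = sqrt(2*(-6) + 19683) = sqrt(-12 + 19683) = sqrt(19671)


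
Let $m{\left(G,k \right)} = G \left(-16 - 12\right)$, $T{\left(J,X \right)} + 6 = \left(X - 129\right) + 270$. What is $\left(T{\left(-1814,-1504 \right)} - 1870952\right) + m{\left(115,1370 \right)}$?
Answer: $-1875541$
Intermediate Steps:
$T{\left(J,X \right)} = 135 + X$ ($T{\left(J,X \right)} = -6 + \left(\left(X - 129\right) + 270\right) = -6 + \left(\left(-129 + X\right) + 270\right) = -6 + \left(141 + X\right) = 135 + X$)
$m{\left(G,k \right)} = - 28 G$ ($m{\left(G,k \right)} = G \left(-28\right) = - 28 G$)
$\left(T{\left(-1814,-1504 \right)} - 1870952\right) + m{\left(115,1370 \right)} = \left(\left(135 - 1504\right) - 1870952\right) - 3220 = \left(-1369 - 1870952\right) - 3220 = -1872321 - 3220 = -1875541$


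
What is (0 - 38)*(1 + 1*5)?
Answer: -228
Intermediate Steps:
(0 - 38)*(1 + 1*5) = -38*(1 + 5) = -38*6 = -228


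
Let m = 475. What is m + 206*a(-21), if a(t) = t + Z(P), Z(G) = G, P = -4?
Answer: -4675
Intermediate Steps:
a(t) = -4 + t (a(t) = t - 4 = -4 + t)
m + 206*a(-21) = 475 + 206*(-4 - 21) = 475 + 206*(-25) = 475 - 5150 = -4675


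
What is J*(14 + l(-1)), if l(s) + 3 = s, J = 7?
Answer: 70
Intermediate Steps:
l(s) = -3 + s
J*(14 + l(-1)) = 7*(14 + (-3 - 1)) = 7*(14 - 4) = 7*10 = 70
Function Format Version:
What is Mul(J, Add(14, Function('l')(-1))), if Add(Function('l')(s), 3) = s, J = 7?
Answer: 70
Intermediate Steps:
Function('l')(s) = Add(-3, s)
Mul(J, Add(14, Function('l')(-1))) = Mul(7, Add(14, Add(-3, -1))) = Mul(7, Add(14, -4)) = Mul(7, 10) = 70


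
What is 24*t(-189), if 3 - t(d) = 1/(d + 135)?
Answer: 652/9 ≈ 72.444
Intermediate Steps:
t(d) = 3 - 1/(135 + d) (t(d) = 3 - 1/(d + 135) = 3 - 1/(135 + d))
24*t(-189) = 24*((404 + 3*(-189))/(135 - 189)) = 24*((404 - 567)/(-54)) = 24*(-1/54*(-163)) = 24*(163/54) = 652/9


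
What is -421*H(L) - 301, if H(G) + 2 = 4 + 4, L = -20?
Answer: -2827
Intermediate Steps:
H(G) = 6 (H(G) = -2 + (4 + 4) = -2 + 8 = 6)
-421*H(L) - 301 = -421*6 - 301 = -2526 - 301 = -2827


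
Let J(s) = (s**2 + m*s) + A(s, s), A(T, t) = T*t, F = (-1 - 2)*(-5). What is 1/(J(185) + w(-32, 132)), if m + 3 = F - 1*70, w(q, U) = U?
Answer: 1/57852 ≈ 1.7285e-5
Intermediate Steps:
F = 15 (F = -3*(-5) = 15)
m = -58 (m = -3 + (15 - 1*70) = -3 + (15 - 70) = -3 - 55 = -58)
J(s) = -58*s + 2*s**2 (J(s) = (s**2 - 58*s) + s*s = (s**2 - 58*s) + s**2 = -58*s + 2*s**2)
1/(J(185) + w(-32, 132)) = 1/(2*185*(-29 + 185) + 132) = 1/(2*185*156 + 132) = 1/(57720 + 132) = 1/57852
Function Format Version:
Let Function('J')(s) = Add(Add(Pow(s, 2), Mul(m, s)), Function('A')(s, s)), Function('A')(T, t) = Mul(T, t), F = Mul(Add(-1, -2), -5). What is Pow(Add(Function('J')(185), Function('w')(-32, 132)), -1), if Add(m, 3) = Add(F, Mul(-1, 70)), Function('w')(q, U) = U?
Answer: Rational(1, 57852) ≈ 1.7285e-5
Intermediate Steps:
F = 15 (F = Mul(-3, -5) = 15)
m = -58 (m = Add(-3, Add(15, Mul(-1, 70))) = Add(-3, Add(15, -70)) = Add(-3, -55) = -58)
Function('J')(s) = Add(Mul(-58, s), Mul(2, Pow(s, 2))) (Function('J')(s) = Add(Add(Pow(s, 2), Mul(-58, s)), Mul(s, s)) = Add(Add(Pow(s, 2), Mul(-58, s)), Pow(s, 2)) = Add(Mul(-58, s), Mul(2, Pow(s, 2))))
Pow(Add(Function('J')(185), Function('w')(-32, 132)), -1) = Pow(Add(Mul(2, 185, Add(-29, 185)), 132), -1) = Pow(Add(Mul(2, 185, 156), 132), -1) = Pow(Add(57720, 132), -1) = Pow(57852, -1) = Rational(1, 57852)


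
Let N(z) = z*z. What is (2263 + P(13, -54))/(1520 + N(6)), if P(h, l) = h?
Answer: 569/389 ≈ 1.4627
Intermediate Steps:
N(z) = z**2
(2263 + P(13, -54))/(1520 + N(6)) = (2263 + 13)/(1520 + 6**2) = 2276/(1520 + 36) = 2276/1556 = 2276*(1/1556) = 569/389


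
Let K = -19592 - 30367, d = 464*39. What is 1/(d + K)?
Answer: -1/31863 ≈ -3.1384e-5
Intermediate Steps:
d = 18096
K = -49959
1/(d + K) = 1/(18096 - 49959) = 1/(-31863) = -1/31863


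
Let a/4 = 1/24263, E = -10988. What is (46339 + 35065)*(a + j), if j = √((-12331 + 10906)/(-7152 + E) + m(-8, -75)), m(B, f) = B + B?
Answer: 325616/24263 + 40702*I*√52391041/907 ≈ 13.42 + 3.2482e+5*I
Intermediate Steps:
m(B, f) = 2*B
a = 4/24263 ≈ 0.00016486
j = I*√52391041/1814 (j = √((-12331 + 10906)/(-7152 - 10988) + 2*(-8)) = √(-1425/(-18140) - 16) = √(-1425*(-1/18140) - 16) = √(285/3628 - 16) = √(-57763/3628) = I*√52391041/1814 ≈ 3.9902*I)
(46339 + 35065)*(a + j) = (46339 + 35065)*(4/24263 + I*√52391041/1814) = 81404*(4/24263 + I*√52391041/1814) = 325616/24263 + 40702*I*√52391041/907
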